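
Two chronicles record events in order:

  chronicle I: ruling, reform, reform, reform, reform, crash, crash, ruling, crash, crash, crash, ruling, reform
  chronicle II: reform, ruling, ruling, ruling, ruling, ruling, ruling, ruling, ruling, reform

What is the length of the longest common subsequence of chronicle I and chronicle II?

One common subsequence of length 4: ruling (chronicle I #1, chronicle II #7), ruling (chronicle I #8, chronicle II #8), ruling (chronicle I #12, chronicle II #9), reform (chronicle I #13, chronicle II #10). dp[13][10] = 4 confirms this is the maximum.

4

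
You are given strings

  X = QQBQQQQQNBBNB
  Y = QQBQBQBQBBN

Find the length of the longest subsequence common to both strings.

Taking Q at X[1]=Y[1], then Q at X[2]=Y[2], then B at X[3]=Y[3], then Q at X[4]=Y[4], then Q at X[5]=Y[6], then Q at X[8]=Y[8], then B at X[10]=Y[9], then B at X[11]=Y[10], then N at X[12]=Y[11] gives a common subsequence of length 9. The LCS DP gives dp[13][11] = 9, so this is optimal.

9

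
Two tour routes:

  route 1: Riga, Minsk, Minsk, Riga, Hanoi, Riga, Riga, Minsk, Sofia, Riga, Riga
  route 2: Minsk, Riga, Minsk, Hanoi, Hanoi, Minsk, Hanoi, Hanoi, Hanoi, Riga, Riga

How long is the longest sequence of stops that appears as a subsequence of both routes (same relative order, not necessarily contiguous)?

Taking Riga [1,2], Minsk [2,3], Minsk [3,6], Hanoi [5,9], Riga [10,10], Riga [11,11] gives a common subsequence of length 6. Since dp[11][11] = 6, nothing longer is possible.

6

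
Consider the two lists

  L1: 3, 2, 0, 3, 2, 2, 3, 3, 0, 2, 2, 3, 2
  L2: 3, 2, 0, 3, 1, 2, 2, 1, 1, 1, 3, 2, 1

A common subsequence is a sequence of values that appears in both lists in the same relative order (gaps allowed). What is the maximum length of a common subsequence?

One common subsequence of length 8: 3 at L1[1]=L2[1]; then 2 at L1[2]=L2[2]; then 0 at L1[3]=L2[3]; then 3 at L1[4]=L2[4]; then 2 at L1[5]=L2[6]; then 2 at L1[6]=L2[7]; then 3 at L1[8]=L2[11]; then 2 at L1[10]=L2[12]. Since dp[13][13] = 8, nothing longer is possible.

8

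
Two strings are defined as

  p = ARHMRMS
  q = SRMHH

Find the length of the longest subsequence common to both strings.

2

Taking R at p[2]=q[2]; then H at p[3]=q[5] gives a common subsequence of length 2. The LCS DP gives dp[7][5] = 2, so this is optimal.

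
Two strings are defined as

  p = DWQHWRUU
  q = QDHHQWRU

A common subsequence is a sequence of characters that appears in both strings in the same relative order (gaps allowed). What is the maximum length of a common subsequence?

Pick D (p #1, q #2), Q (p #3, q #5), W (p #5, q #6), R (p #6, q #7), U (p #8, q #8); all 5 characters appear in both, in order. dp[8][8] = 5 confirms this is the maximum.

5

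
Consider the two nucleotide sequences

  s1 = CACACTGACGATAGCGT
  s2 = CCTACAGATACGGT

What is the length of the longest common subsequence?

Taking C [1,1], C [3,2], A [4,4], C [5,5], A [8,6], G [10,7], A [11,8], T [12,9], A [13,10], G [14,12], G [16,13], T [17,14] gives a common subsequence of length 12. dp[17][14] = 12 confirms this is the maximum.

12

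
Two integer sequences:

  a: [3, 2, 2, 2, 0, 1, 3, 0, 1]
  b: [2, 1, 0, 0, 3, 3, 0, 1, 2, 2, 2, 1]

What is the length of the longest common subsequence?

5

Match 3 [1,6]; then 2 [2,9]; then 2 [3,10]; then 2 [4,11]; then 1 [9,12] — 5 values in the same relative order in both. dp[9][12] = 5 confirms this is the maximum.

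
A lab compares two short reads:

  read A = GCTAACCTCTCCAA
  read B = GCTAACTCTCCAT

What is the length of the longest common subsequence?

Pick G (read A #1, read B #1) → C (read A #2, read B #2) → T (read A #3, read B #3) → A (read A #4, read B #4) → A (read A #5, read B #5) → C (read A #7, read B #6) → T (read A #8, read B #7) → C (read A #9, read B #8) → T (read A #10, read B #9) → C (read A #11, read B #10) → C (read A #12, read B #11) → A (read A #13, read B #12); all 12 bases appear in both, in order. Since dp[14][13] = 12, nothing longer is possible.

12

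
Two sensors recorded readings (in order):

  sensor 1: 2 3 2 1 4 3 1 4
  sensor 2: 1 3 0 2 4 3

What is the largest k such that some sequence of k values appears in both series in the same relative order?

Match 3 [2,2]; then 2 [3,4]; then 4 [5,5]; then 3 [6,6] — 4 values in the same relative order in both. dp[8][6] = 4 confirms this is the maximum.

4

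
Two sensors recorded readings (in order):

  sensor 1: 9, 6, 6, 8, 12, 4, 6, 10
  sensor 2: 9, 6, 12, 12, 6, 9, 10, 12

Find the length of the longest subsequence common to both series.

Let dp[i][j] be the LCS length of the first i values of sensor 1 and the first j values of sensor 2. dp[i][j] = dp[i-1][j-1]+1 when the i-th and j-th values match, else max(dp[i-1][j], dp[i][j-1]).
    ·  9  6 12 12  6  9 10 12
 ·  0  0  0  0  0  0  0  0  0
 9  0  1  1  1  1  1  1  1  1
 6  0  1  2  2  2  2  2  2  2
 6  0  1  2  2  2  3  3  3  3
 8  0  1  2  2  2  3  3  3  3
12  0  1  2  3  3  3  3  3  4
 4  0  1  2  3  3  3  3  3  4
 6  0  1  2  3  3  4  4  4  4
10  0  1  2  3  3  4  4  5  5
dp[8][8] = 5. One LCS (by backtracking along matches): 9, 6, 12, 6, 10.

5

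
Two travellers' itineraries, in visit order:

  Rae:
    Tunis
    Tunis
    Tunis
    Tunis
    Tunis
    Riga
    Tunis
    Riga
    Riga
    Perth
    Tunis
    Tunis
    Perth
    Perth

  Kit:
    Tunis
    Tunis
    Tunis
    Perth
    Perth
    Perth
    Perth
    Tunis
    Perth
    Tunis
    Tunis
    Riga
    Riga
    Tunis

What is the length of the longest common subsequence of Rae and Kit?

9

Pick Tunis at Rae[1]=Kit[1], then Tunis at Rae[2]=Kit[2], then Tunis at Rae[3]=Kit[3], then Tunis at Rae[4]=Kit[8], then Tunis at Rae[5]=Kit[10], then Tunis at Rae[7]=Kit[11], then Riga at Rae[8]=Kit[12], then Riga at Rae[9]=Kit[13], then Tunis at Rae[12]=Kit[14]; all 9 stops appear in both, in order. The LCS DP gives dp[14][14] = 9, so this is optimal.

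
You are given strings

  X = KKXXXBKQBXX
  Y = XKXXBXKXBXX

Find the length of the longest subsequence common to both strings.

8

Let dp[i][j] be the LCS length of the first i characters of X and the first j characters of Y. dp[i][j] = dp[i-1][j-1]+1 when the i-th and j-th characters match, else max(dp[i-1][j], dp[i][j-1]).
    ·  X  K  X  X  B  X  K  X  B  X  X
 ·  0  0  0  0  0  0  0  0  0  0  0  0
 K  0  0  1  1  1  1  1  1  1  1  1  1
 K  0  0  1  1  1  1  1  2  2  2  2  2
 X  0  1  1  2  2  2  2  2  3  3  3  3
 X  0  1  1  2  3  3  3  3  3  3  4  4
 X  0  1  1  2  3  3  4  4  4  4  4  5
 B  0  1  1  2  3  4  4  4  4  5  5  5
 K  0  1  2  2  3  4  4  5  5  5  5  5
 Q  0  1  2  2  3  4  4  5  5  5  5  5
 B  0  1  2  2  3  4  4  5  5  6  6  6
 X  0  1  2  3  3  4  5  5  6  6  7  7
 X  0  1  2  3  4  4  5  5  6  6  7  8
dp[11][11] = 8. One LCS (by backtracking along matches): KXXXKBXX.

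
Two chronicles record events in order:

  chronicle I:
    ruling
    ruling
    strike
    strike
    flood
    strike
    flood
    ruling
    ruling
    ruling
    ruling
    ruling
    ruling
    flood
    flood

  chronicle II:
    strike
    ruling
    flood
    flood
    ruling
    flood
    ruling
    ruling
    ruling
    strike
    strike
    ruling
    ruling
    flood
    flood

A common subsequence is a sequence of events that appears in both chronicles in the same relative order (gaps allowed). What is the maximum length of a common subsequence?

11

Taking ruling at chronicle I[2]=chronicle II[2], flood at chronicle I[5]=chronicle II[3], flood at chronicle I[7]=chronicle II[4], ruling at chronicle I[8]=chronicle II[5], ruling at chronicle I[9]=chronicle II[7], ruling at chronicle I[10]=chronicle II[8], ruling at chronicle I[11]=chronicle II[9], ruling at chronicle I[12]=chronicle II[12], ruling at chronicle I[13]=chronicle II[13], flood at chronicle I[14]=chronicle II[14], flood at chronicle I[15]=chronicle II[15] gives a common subsequence of length 11. dp[15][15] = 11 confirms this is the maximum.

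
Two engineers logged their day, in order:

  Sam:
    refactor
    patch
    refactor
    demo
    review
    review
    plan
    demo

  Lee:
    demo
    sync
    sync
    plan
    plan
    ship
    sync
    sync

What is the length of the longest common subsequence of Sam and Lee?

Match demo at Sam[4]=Lee[1], plan at Sam[7]=Lee[5] — 2 tasks in the same relative order in both, and the DP table's final entry dp[8][8] is also 2, so no common subsequence is longer.

2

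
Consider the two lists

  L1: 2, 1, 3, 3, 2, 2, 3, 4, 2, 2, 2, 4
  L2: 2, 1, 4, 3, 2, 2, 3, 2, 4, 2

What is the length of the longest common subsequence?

Let dp[i][j] be the LCS length of the first i values of L1 and the first j values of L2. dp[i][j] = dp[i-1][j-1]+1 when the i-th and j-th values match, else max(dp[i-1][j], dp[i][j-1]).
    ·  2  1  4  3  2  2  3  2  4  2
 ·  0  0  0  0  0  0  0  0  0  0  0
 2  0  1  1  1  1  1  1  1  1  1  1
 1  0  1  2  2  2  2  2  2  2  2  2
 3  0  1  2  2  3  3  3  3  3  3  3
 3  0  1  2  2  3  3  3  4  4  4  4
 2  0  1  2  2  3  4  4  4  5  5  5
 2  0  1  2  2  3  4  5  5  5  5  6
 3  0  1  2  2  3  4  5  6  6  6  6
 4  0  1  2  3  3  4  5  6  6  7  7
 2  0  1  2  3  3  4  5  6  7  7  8
 2  0  1  2  3  3  4  5  6  7  7  8
 2  0  1  2  3  3  4  5  6  7  7  8
 4  0  1  2  3  3  4  5  6  7  8  8
dp[12][10] = 8. One LCS (by backtracking along matches): 2, 1, 3, 2, 2, 3, 4, 2.

8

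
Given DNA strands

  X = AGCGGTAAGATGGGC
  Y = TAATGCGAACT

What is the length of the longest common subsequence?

Match A at X[1]=Y[3], G at X[2]=Y[5], C at X[3]=Y[6], G at X[5]=Y[7], A at X[7]=Y[8], A at X[8]=Y[9], T at X[11]=Y[11] — 7 bases in the same relative order in both. The LCS DP gives dp[15][11] = 7, so this is optimal.

7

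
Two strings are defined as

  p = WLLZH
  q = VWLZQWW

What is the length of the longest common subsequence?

Taking W at p[1]=q[2], L at p[3]=q[3], Z at p[4]=q[4] gives a common subsequence of length 3, and the DP table's final entry dp[5][7] is also 3, so no common subsequence is longer.

3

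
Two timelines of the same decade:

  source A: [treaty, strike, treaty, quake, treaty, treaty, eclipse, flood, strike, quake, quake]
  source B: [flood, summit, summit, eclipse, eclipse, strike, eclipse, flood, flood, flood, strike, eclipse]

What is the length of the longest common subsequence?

4

One common subsequence of length 4: strike (source A #2, source B #6); then eclipse (source A #7, source B #7); then flood (source A #8, source B #10); then strike (source A #9, source B #11). Since dp[11][12] = 4, nothing longer is possible.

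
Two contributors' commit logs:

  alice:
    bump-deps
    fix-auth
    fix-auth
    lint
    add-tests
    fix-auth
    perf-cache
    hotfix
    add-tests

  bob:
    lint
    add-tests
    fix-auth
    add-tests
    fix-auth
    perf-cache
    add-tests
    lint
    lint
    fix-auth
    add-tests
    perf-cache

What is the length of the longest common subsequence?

5

One common subsequence of length 5: fix-auth at alice[2]=bob[3], then fix-auth at alice[3]=bob[5], then lint at alice[4]=bob[9], then add-tests at alice[5]=bob[11], then perf-cache at alice[7]=bob[12]. Since dp[9][12] = 5, nothing longer is possible.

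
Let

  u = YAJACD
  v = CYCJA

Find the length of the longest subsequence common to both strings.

Taking Y (u #1, v #2), J (u #3, v #4), A (u #4, v #5) gives a common subsequence of length 3. Since dp[6][5] = 3, nothing longer is possible.

3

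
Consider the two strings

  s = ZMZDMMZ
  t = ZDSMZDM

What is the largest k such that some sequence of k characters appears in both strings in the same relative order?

One common subsequence of length 5: Z (s #1, t #1), then M (s #2, t #4), then Z (s #3, t #5), then D (s #4, t #6), then M (s #6, t #7). Since dp[7][7] = 5, nothing longer is possible.

5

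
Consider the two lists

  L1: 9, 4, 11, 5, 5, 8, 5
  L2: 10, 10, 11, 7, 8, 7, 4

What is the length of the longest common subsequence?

2

One common subsequence of length 2: 11 (L1 #3, L2 #3) → 8 (L1 #6, L2 #5), and the DP table's final entry dp[7][7] is also 2, so no common subsequence is longer.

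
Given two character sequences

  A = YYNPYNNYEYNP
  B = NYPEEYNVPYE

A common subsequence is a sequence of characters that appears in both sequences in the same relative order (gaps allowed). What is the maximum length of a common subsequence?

Let dp[i][j] be the LCS length of the first i characters of A and the first j characters of B. dp[i][j] = dp[i-1][j-1]+1 when the i-th and j-th characters match, else max(dp[i-1][j], dp[i][j-1]).
    ·  N  Y  P  E  E  Y  N  V  P  Y  E
 ·  0  0  0  0  0  0  0  0  0  0  0  0
 Y  0  0  1  1  1  1  1  1  1  1  1  1
 Y  0  0  1  1  1  1  2  2  2  2  2  2
 N  0  1  1  1  1  1  2  3  3  3  3  3
 P  0  1  1  2  2  2  2  3  3  4  4  4
 Y  0  1  2  2  2  2  3  3  3  4  5  5
 N  0  1  2  2  2  2  3  4  4  4  5  5
 N  0  1  2  2  2  2  3  4  4  4  5  5
 Y  0  1  2  2  2  2  3  4  4  4  5  5
 E  0  1  2  2  3  3  3  4  4  4  5  6
 Y  0  1  2  2  3  3  4  4  4  4  5  6
 N  0  1  2  2  3  3  4  5  5  5  5  6
 P  0  1  2  3  3  3  4  5  5  6  6  6
dp[12][11] = 6. One LCS (by backtracking along matches): YYNPYE.

6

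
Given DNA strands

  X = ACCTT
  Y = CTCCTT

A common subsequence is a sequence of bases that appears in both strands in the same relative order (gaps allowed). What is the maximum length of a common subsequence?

Taking C (X #2, Y #3); then C (X #3, Y #4); then T (X #4, Y #5); then T (X #5, Y #6) gives a common subsequence of length 4. The LCS DP gives dp[5][6] = 4, so this is optimal.

4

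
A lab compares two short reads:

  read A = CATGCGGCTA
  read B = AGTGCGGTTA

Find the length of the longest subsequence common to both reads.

One common subsequence of length 8: A (read A #2, read B #1) → T (read A #3, read B #3) → G (read A #4, read B #4) → C (read A #5, read B #5) → G (read A #6, read B #6) → G (read A #7, read B #7) → T (read A #9, read B #9) → A (read A #10, read B #10). Since dp[10][10] = 8, nothing longer is possible.

8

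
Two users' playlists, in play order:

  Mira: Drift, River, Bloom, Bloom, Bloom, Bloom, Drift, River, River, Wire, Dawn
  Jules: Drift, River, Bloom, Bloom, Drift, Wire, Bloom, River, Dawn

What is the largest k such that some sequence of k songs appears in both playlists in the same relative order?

Match Drift at Mira[1]=Jules[1], then River at Mira[2]=Jules[2], then Bloom at Mira[3]=Jules[3], then Bloom at Mira[4]=Jules[4], then Bloom at Mira[6]=Jules[7], then River at Mira[9]=Jules[8], then Dawn at Mira[11]=Jules[9] — 7 songs in the same relative order in both. The LCS DP gives dp[11][9] = 7, so this is optimal.

7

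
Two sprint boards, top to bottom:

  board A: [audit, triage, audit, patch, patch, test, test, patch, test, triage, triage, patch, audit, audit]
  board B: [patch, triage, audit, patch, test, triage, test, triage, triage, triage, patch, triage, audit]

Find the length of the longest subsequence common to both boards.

Taking triage [2,2], then audit [3,3], then patch [5,4], then test [6,5], then test [7,7], then triage [10,9], then triage [11,10], then patch [12,11], then audit [14,13] gives a common subsequence of length 9. The LCS DP gives dp[14][13] = 9, so this is optimal.

9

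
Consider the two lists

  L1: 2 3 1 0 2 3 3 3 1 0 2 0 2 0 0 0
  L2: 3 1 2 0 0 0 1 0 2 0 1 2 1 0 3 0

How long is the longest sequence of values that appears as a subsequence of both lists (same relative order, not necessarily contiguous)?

10

Taking 3 [2,1], 1 [3,2], 0 [4,6], 1 [9,7], 0 [10,8], 2 [11,9], 0 [12,10], 2 [13,12], 0 [14,14], 0 [16,16] gives a common subsequence of length 10. Since dp[16][16] = 10, nothing longer is possible.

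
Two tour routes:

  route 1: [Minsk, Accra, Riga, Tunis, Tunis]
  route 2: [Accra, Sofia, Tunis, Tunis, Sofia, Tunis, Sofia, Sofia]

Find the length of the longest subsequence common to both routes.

3

Taking Accra [2,1]; then Tunis [4,4]; then Tunis [5,6] gives a common subsequence of length 3, and the DP table's final entry dp[5][8] is also 3, so no common subsequence is longer.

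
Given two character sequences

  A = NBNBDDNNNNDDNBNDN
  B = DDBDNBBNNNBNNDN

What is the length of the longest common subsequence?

One common subsequence of length 10: N at A[1]=B[5] → B at A[2]=B[6] → B at A[4]=B[7] → N at A[7]=B[8] → N at A[8]=B[9] → N at A[9]=B[10] → N at A[13]=B[12] → N at A[15]=B[13] → D at A[16]=B[14] → N at A[17]=B[15], and the DP table's final entry dp[17][15] is also 10, so no common subsequence is longer.

10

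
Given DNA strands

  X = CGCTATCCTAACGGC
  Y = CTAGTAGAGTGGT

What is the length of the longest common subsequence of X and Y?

Pick C at X[3]=Y[1] → T at X[4]=Y[2] → A at X[5]=Y[3] → T at X[9]=Y[5] → A at X[10]=Y[6] → A at X[11]=Y[8] → G at X[13]=Y[11] → G at X[14]=Y[12]; all 8 bases appear in both, in order, and the DP table's final entry dp[15][13] is also 8, so no common subsequence is longer.

8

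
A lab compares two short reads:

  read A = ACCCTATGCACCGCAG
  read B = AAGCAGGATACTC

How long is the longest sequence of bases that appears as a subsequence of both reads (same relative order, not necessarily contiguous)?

Taking A [1,2] → C [2,4] → A [6,8] → T [7,9] → A [10,10] → C [11,11] → C [14,13] gives a common subsequence of length 7. The LCS DP gives dp[16][13] = 7, so this is optimal.

7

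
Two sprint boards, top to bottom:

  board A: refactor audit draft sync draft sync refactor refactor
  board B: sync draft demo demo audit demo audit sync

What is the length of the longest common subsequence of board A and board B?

3

Match sync (board A #4, board B #1) → draft (board A #5, board B #2) → sync (board A #6, board B #8) — 3 tasks in the same relative order in both. dp[8][8] = 3 confirms this is the maximum.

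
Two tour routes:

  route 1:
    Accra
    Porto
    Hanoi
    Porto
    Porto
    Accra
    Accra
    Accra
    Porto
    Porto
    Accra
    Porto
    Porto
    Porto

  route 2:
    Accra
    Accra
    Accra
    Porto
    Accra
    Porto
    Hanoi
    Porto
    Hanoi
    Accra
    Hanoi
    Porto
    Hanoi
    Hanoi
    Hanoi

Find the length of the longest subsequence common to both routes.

8

One common subsequence of length 8: Accra at route 1[1]=route 2[1], Accra at route 1[6]=route 2[2], Accra at route 1[7]=route 2[3], Accra at route 1[8]=route 2[5], Porto at route 1[9]=route 2[6], Porto at route 1[10]=route 2[8], Accra at route 1[11]=route 2[10], Porto at route 1[12]=route 2[12], and the DP table's final entry dp[14][15] is also 8, so no common subsequence is longer.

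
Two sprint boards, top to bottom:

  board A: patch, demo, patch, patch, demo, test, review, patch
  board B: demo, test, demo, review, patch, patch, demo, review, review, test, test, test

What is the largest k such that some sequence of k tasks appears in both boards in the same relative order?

Pick demo [2,3]; then patch [3,5]; then patch [4,6]; then demo [5,7]; then test [6,12]; all 5 tasks appear in both, in order. The LCS DP gives dp[8][12] = 5, so this is optimal.

5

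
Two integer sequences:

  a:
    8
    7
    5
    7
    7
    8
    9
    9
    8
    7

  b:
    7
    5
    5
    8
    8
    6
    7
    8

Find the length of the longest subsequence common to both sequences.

5

Let dp[i][j] be the LCS length of the first i values of a and the first j values of b. dp[i][j] = dp[i-1][j-1]+1 when the i-th and j-th values match, else max(dp[i-1][j], dp[i][j-1]).
    ·  7  5  5  8  8  6  7  8
 ·  0  0  0  0  0  0  0  0  0
 8  0  0  0  0  1  1  1  1  1
 7  0  1  1  1  1  1  1  2  2
 5  0  1  2  2  2  2  2  2  2
 7  0  1  2  2  2  2  2  3  3
 7  0  1  2  2  2  2  2  3  3
 8  0  1  2  2  3  3  3  3  4
 9  0  1  2  2  3  3  3  3  4
 9  0  1  2  2  3  3  3  3  4
 8  0  1  2  2  3  4  4  4  4
 7  0  1  2  2  3  4  4  5  5
dp[10][8] = 5. One LCS (by backtracking along matches): 7, 5, 8, 8, 7.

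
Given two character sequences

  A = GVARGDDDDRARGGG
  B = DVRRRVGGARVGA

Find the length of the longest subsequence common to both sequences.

7

Match V (A #2, B #2) → R (A #4, B #3) → R (A #10, B #4) → R (A #12, B #5) → G (A #13, B #7) → G (A #14, B #8) → G (A #15, B #12) — 7 characters in the same relative order in both. Since dp[15][13] = 7, nothing longer is possible.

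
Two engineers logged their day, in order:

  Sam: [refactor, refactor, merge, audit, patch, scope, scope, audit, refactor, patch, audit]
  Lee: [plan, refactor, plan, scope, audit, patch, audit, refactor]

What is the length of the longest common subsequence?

Pick refactor at Sam[1]=Lee[2] → audit at Sam[4]=Lee[5] → patch at Sam[5]=Lee[6] → audit at Sam[8]=Lee[7] → refactor at Sam[9]=Lee[8]; all 5 tasks appear in both, in order. Since dp[11][8] = 5, nothing longer is possible.

5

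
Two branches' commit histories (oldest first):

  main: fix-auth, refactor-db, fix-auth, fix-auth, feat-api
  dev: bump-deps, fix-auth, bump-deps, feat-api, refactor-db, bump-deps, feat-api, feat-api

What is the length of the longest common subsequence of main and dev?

Pick fix-auth (main #1, dev #2), refactor-db (main #2, dev #5), feat-api (main #5, dev #8); all 3 commits appear in both, in order. dp[5][8] = 3 confirms this is the maximum.

3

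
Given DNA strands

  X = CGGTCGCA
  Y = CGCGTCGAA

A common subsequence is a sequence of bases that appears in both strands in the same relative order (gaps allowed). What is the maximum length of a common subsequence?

Let dp[i][j] be the LCS length of the first i bases of X and the first j bases of Y. dp[i][j] = dp[i-1][j-1]+1 when the i-th and j-th bases match, else max(dp[i-1][j], dp[i][j-1]).
    ·  C  G  C  G  T  C  G  A  A
 ·  0  0  0  0  0  0  0  0  0  0
 C  0  1  1  1  1  1  1  1  1  1
 G  0  1  2  2  2  2  2  2  2  2
 G  0  1  2  2  3  3  3  3  3  3
 T  0  1  2  2  3  4  4  4  4  4
 C  0  1  2  3  3  4  5  5  5  5
 G  0  1  2  3  4  4  5  6  6  6
 C  0  1  2  3  4  4  5  6  6  6
 A  0  1  2  3  4  4  5  6  7  7
dp[8][9] = 7. One LCS (by backtracking along matches): CGGTCGA.

7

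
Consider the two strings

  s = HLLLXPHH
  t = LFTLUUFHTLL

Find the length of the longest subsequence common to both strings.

One common subsequence of length 3: H at s[1]=t[8] → L at s[3]=t[10] → L at s[4]=t[11]. The LCS DP gives dp[8][11] = 3, so this is optimal.

3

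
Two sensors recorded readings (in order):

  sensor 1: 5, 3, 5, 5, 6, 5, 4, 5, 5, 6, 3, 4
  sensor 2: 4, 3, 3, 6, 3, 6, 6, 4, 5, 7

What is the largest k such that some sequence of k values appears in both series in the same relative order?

Pick 3 at sensor 1[2]=sensor 2[5], 6 at sensor 1[5]=sensor 2[7], 4 at sensor 1[7]=sensor 2[8], 5 at sensor 1[8]=sensor 2[9]; all 4 values appear in both, in order. dp[12][10] = 4 confirms this is the maximum.

4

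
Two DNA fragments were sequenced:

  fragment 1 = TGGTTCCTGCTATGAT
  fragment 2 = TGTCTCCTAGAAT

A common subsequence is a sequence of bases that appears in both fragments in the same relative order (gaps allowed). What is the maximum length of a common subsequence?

Match T (fragment 1 #1, fragment 2 #1); then G (fragment 1 #3, fragment 2 #2); then T (fragment 1 #4, fragment 2 #3); then T (fragment 1 #5, fragment 2 #5); then C (fragment 1 #6, fragment 2 #6); then C (fragment 1 #7, fragment 2 #7); then T (fragment 1 #8, fragment 2 #8); then G (fragment 1 #9, fragment 2 #10); then A (fragment 1 #12, fragment 2 #11); then A (fragment 1 #15, fragment 2 #12); then T (fragment 1 #16, fragment 2 #13) — 11 bases in the same relative order in both. dp[16][13] = 11 confirms this is the maximum.

11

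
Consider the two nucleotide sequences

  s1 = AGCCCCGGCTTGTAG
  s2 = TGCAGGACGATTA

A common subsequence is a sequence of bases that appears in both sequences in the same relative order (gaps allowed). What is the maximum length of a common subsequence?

Taking G [2,2]; then C [3,3]; then G [7,5]; then G [8,6]; then C [9,8]; then T [11,11]; then T [13,12]; then A [14,13] gives a common subsequence of length 8. dp[15][13] = 8 confirms this is the maximum.

8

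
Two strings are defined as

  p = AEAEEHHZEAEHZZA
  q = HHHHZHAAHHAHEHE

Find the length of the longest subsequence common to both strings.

Pick A (p #1, q #7), A (p #3, q #8), H (p #6, q #9), H (p #7, q #10), A (p #10, q #11), E (p #11, q #13), H (p #12, q #14); all 7 characters appear in both, in order. dp[15][15] = 7 confirms this is the maximum.

7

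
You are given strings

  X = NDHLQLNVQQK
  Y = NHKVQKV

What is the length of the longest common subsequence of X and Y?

Let dp[i][j] be the LCS length of the first i characters of X and the first j characters of Y. dp[i][j] = dp[i-1][j-1]+1 when the i-th and j-th characters match, else max(dp[i-1][j], dp[i][j-1]).
    ·  N  H  K  V  Q  K  V
 ·  0  0  0  0  0  0  0  0
 N  0  1  1  1  1  1  1  1
 D  0  1  1  1  1  1  1  1
 H  0  1  2  2  2  2  2  2
 L  0  1  2  2  2  2  2  2
 Q  0  1  2  2  2  3  3  3
 L  0  1  2  2  2  3  3  3
 N  0  1  2  2  2  3  3  3
 V  0  1  2  2  3  3  3  4
 Q  0  1  2  2  3  4  4  4
 Q  0  1  2  2  3  4  4  4
 K  0  1  2  3  3  4  5  5
dp[11][7] = 5. One LCS (by backtracking along matches): NHVQK.

5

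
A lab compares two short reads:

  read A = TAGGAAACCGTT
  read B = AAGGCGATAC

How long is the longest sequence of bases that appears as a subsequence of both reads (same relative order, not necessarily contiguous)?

6

Let dp[i][j] be the LCS length of the first i bases of read A and the first j bases of read B. dp[i][j] = dp[i-1][j-1]+1 when the i-th and j-th bases match, else max(dp[i-1][j], dp[i][j-1]).
    ·  A  A  G  G  C  G  A  T  A  C
 ·  0  0  0  0  0  0  0  0  0  0  0
 T  0  0  0  0  0  0  0  0  1  1  1
 A  0  1  1  1  1  1  1  1  1  2  2
 G  0  1  1  2  2  2  2  2  2  2  2
 G  0  1  1  2  3  3  3  3  3  3  3
 A  0  1  2  2  3  3  3  4  4  4  4
 A  0  1  2  2  3  3  3  4  4  5  5
 A  0  1  2  2  3  3  3  4  4  5  5
 C  0  1  2  2  3  4  4  4  4  5  6
 C  0  1  2  2  3  4  4  4  4  5  6
 G  0  1  2  3  3  4  5  5  5  5  6
 T  0  1  2  3  3  4  5  5  6  6  6
 T  0  1  2  3  3  4  5  5  6  6  6
dp[12][10] = 6. One LCS (by backtracking along matches): AGGAAC.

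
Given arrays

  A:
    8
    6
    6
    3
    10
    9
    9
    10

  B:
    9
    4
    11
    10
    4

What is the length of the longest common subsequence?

2

Let dp[i][j] be the LCS length of the first i values of A and the first j values of B. dp[i][j] = dp[i-1][j-1]+1 when the i-th and j-th values match, else max(dp[i-1][j], dp[i][j-1]).
    ·  9  4 11 10  4
 ·  0  0  0  0  0  0
 8  0  0  0  0  0  0
 6  0  0  0  0  0  0
 6  0  0  0  0  0  0
 3  0  0  0  0  0  0
10  0  0  0  0  1  1
 9  0  1  1  1  1  1
 9  0  1  1  1  1  1
10  0  1  1  1  2  2
dp[8][5] = 2. One LCS (by backtracking along matches): 9, 10.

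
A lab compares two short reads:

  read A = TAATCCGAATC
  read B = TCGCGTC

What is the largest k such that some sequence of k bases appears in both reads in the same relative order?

One common subsequence of length 6: T (read A #4, read B #1), C (read A #5, read B #2), C (read A #6, read B #4), G (read A #7, read B #5), T (read A #10, read B #6), C (read A #11, read B #7). dp[11][7] = 6 confirms this is the maximum.

6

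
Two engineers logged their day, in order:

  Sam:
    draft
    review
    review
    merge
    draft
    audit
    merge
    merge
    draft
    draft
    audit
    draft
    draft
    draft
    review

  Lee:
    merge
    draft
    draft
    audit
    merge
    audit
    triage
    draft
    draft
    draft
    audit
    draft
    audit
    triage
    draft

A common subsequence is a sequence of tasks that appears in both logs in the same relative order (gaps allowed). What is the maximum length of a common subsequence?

One common subsequence of length 9: draft [1,2]; then draft [5,3]; then audit [6,4]; then merge [7,5]; then draft [9,9]; then draft [10,10]; then audit [11,11]; then draft [12,12]; then draft [14,15]. dp[15][15] = 9 confirms this is the maximum.

9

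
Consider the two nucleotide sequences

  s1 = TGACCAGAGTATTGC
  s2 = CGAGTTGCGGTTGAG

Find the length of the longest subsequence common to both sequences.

8

Pick T at s1[1]=s2[6]; then G at s1[2]=s2[7]; then C at s1[5]=s2[8]; then G at s1[7]=s2[9]; then G at s1[9]=s2[10]; then T at s1[10]=s2[12]; then A at s1[11]=s2[14]; then G at s1[14]=s2[15]; all 8 bases appear in both, in order. dp[15][15] = 8 confirms this is the maximum.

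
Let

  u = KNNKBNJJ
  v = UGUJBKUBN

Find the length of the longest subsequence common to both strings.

Let dp[i][j] be the LCS length of the first i characters of u and the first j characters of v. dp[i][j] = dp[i-1][j-1]+1 when the i-th and j-th characters match, else max(dp[i-1][j], dp[i][j-1]).
    ·  U  G  U  J  B  K  U  B  N
 ·  0  0  0  0  0  0  0  0  0  0
 K  0  0  0  0  0  0  1  1  1  1
 N  0  0  0  0  0  0  1  1  1  2
 N  0  0  0  0  0  0  1  1  1  2
 K  0  0  0  0  0  0  1  1  1  2
 B  0  0  0  0  0  1  1  1  2  2
 N  0  0  0  0  0  1  1  1  2  3
 J  0  0  0  0  1  1  1  1  2  3
 J  0  0  0  0  1  1  1  1  2  3
dp[8][9] = 3. One LCS (by backtracking along matches): KBN.

3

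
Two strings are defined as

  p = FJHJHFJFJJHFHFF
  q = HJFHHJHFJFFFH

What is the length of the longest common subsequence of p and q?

One common subsequence of length 9: F [1,3] → H [3,5] → J [4,6] → H [5,7] → F [6,8] → J [7,9] → F [8,11] → F [12,12] → H [13,13]. Since dp[15][13] = 9, nothing longer is possible.

9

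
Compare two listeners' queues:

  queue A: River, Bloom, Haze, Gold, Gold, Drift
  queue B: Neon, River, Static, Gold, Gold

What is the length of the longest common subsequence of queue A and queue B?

3

One common subsequence of length 3: River at queue A[1]=queue B[2], then Gold at queue A[4]=queue B[4], then Gold at queue A[5]=queue B[5]. The LCS DP gives dp[6][5] = 3, so this is optimal.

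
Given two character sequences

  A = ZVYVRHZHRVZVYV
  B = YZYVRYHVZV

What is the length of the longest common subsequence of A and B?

8

Let dp[i][j] be the LCS length of the first i characters of A and the first j characters of B. dp[i][j] = dp[i-1][j-1]+1 when the i-th and j-th characters match, else max(dp[i-1][j], dp[i][j-1]).
    ·  Y  Z  Y  V  R  Y  H  V  Z  V
 ·  0  0  0  0  0  0  0  0  0  0  0
 Z  0  0  1  1  1  1  1  1  1  1  1
 V  0  0  1  1  2  2  2  2  2  2  2
 Y  0  1  1  2  2  2  3  3  3  3  3
 V  0  1  1  2  3  3  3  3  4  4  4
 R  0  1  1  2  3  4  4  4  4  4  4
 H  0  1  1  2  3  4  4  5  5  5  5
 Z  0  1  2  2  3  4  4  5  5  6  6
 H  0  1  2  2  3  4  4  5  5  6  6
 R  0  1  2  2  3  4  4  5  5  6  6
 V  0  1  2  2  3  4  4  5  6  6  7
 Z  0  1  2  2  3  4  4  5  6  7  7
 V  0  1  2  2  3  4  4  5  6  7  8
 Y  0  1  2  3  3  4  5  5  6  7  8
 V  0  1  2  3  4  4  5  5  6  7  8
dp[14][10] = 8. One LCS (by backtracking along matches): ZYVRHVZV.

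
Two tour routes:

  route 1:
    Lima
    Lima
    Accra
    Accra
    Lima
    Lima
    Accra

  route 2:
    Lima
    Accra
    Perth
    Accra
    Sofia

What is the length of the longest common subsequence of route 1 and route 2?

3

One common subsequence of length 3: Lima (route 1 #2, route 2 #1) → Accra (route 1 #3, route 2 #2) → Accra (route 1 #4, route 2 #4). Since dp[7][5] = 3, nothing longer is possible.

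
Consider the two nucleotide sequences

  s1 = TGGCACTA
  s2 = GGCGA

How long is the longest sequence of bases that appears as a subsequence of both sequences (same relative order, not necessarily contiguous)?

4

Let dp[i][j] be the LCS length of the first i bases of s1 and the first j bases of s2. dp[i][j] = dp[i-1][j-1]+1 when the i-th and j-th bases match, else max(dp[i-1][j], dp[i][j-1]).
    ·  G  G  C  G  A
 ·  0  0  0  0  0  0
 T  0  0  0  0  0  0
 G  0  1  1  1  1  1
 G  0  1  2  2  2  2
 C  0  1  2  3  3  3
 A  0  1  2  3  3  4
 C  0  1  2  3  3  4
 T  0  1  2  3  3  4
 A  0  1  2  3  3  4
dp[8][5] = 4. One LCS (by backtracking along matches): GGCA.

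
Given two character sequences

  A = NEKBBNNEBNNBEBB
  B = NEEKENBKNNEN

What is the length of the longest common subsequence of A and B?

Taking N (A #1, B #1) → E (A #2, B #3) → K (A #3, B #4) → B (A #4, B #7) → N (A #6, B #9) → N (A #7, B #10) → E (A #8, B #11) → N (A #11, B #12) gives a common subsequence of length 8, and the DP table's final entry dp[15][12] is also 8, so no common subsequence is longer.

8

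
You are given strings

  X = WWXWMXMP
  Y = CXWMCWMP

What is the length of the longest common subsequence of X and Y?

5

Match X [3,2], W [4,3], M [5,4], M [7,7], P [8,8] — 5 characters in the same relative order in both. dp[8][8] = 5 confirms this is the maximum.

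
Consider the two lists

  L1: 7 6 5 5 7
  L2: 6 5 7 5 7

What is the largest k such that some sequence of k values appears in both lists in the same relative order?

4

Let dp[i][j] be the LCS length of the first i values of L1 and the first j values of L2. dp[i][j] = dp[i-1][j-1]+1 when the i-th and j-th values match, else max(dp[i-1][j], dp[i][j-1]).
    ·  6  5  7  5  7
 ·  0  0  0  0  0  0
 7  0  0  0  1  1  1
 6  0  1  1  1  1  1
 5  0  1  2  2  2  2
 5  0  1  2  2  3  3
 7  0  1  2  3  3  4
dp[5][5] = 4. One LCS (by backtracking along matches): 6, 5, 5, 7.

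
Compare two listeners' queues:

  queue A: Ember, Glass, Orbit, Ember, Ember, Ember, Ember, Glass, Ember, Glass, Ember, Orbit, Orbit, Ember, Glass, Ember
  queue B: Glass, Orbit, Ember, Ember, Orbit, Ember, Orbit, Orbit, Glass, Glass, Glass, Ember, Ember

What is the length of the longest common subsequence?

One common subsequence of length 9: Glass at queue A[2]=queue B[1] → Orbit at queue A[3]=queue B[2] → Ember at queue A[4]=queue B[3] → Ember at queue A[5]=queue B[4] → Ember at queue A[6]=queue B[6] → Glass at queue A[8]=queue B[10] → Glass at queue A[10]=queue B[11] → Ember at queue A[14]=queue B[12] → Ember at queue A[16]=queue B[13]. The LCS DP gives dp[16][13] = 9, so this is optimal.

9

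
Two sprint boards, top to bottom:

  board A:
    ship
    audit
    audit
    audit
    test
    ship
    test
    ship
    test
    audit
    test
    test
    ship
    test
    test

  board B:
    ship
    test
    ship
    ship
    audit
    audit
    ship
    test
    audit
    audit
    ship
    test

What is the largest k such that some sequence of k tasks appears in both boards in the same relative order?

Pick ship at board A[1]=board B[4] → audit at board A[3]=board B[5] → audit at board A[4]=board B[6] → ship at board A[6]=board B[7] → test at board A[7]=board B[8] → audit at board A[10]=board B[10] → ship at board A[13]=board B[11] → test at board A[15]=board B[12]; all 8 tasks appear in both, in order. dp[15][12] = 8 confirms this is the maximum.

8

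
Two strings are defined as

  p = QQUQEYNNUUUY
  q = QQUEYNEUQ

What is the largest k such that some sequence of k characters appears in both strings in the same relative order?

Match Q at p[1]=q[1] → Q at p[2]=q[2] → U at p[3]=q[3] → E at p[5]=q[4] → Y at p[6]=q[5] → N at p[7]=q[6] → U at p[9]=q[8] — 7 characters in the same relative order in both, and the DP table's final entry dp[12][9] is also 7, so no common subsequence is longer.

7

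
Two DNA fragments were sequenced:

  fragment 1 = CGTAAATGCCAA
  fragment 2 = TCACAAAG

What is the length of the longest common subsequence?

5

Let dp[i][j] be the LCS length of the first i bases of fragment 1 and the first j bases of fragment 2. dp[i][j] = dp[i-1][j-1]+1 when the i-th and j-th bases match, else max(dp[i-1][j], dp[i][j-1]).
    ·  T  C  A  C  A  A  A  G
 ·  0  0  0  0  0  0  0  0  0
 C  0  0  1  1  1  1  1  1  1
 G  0  0  1  1  1  1  1  1  2
 T  0  1  1  1  1  1  1  1  2
 A  0  1  1  2  2  2  2  2  2
 A  0  1  1  2  2  3  3  3  3
 A  0  1  1  2  2  3  4  4  4
 T  0  1  1  2  2  3  4  4  4
 G  0  1  1  2  2  3  4  4  5
 C  0  1  2  2  3  3  4  4  5
 C  0  1  2  2  3  3  4  4  5
 A  0  1  2  3  3  4  4  5  5
 A  0  1  2  3  3  4  5  5  5
dp[12][8] = 5. One LCS (by backtracking along matches): CAAAG.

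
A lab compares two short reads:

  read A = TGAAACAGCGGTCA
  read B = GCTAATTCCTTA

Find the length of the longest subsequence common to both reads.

One common subsequence of length 7: T (read A #1, read B #3) → A (read A #3, read B #4) → A (read A #4, read B #5) → C (read A #6, read B #8) → C (read A #9, read B #9) → T (read A #12, read B #11) → A (read A #14, read B #12). dp[14][12] = 7 confirms this is the maximum.

7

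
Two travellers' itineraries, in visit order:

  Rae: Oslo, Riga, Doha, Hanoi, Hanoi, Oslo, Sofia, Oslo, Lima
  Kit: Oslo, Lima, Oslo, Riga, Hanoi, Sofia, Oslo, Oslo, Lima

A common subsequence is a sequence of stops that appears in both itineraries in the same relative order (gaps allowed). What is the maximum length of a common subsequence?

6

Match Oslo at Rae[1]=Kit[3], Riga at Rae[2]=Kit[4], Hanoi at Rae[4]=Kit[5], Oslo at Rae[6]=Kit[7], Oslo at Rae[8]=Kit[8], Lima at Rae[9]=Kit[9] — 6 stops in the same relative order in both. Since dp[9][9] = 6, nothing longer is possible.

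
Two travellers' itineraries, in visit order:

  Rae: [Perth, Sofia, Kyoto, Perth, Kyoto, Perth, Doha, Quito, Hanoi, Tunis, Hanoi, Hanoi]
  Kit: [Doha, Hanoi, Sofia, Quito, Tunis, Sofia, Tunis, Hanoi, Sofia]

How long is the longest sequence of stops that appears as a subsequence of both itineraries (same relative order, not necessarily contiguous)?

One common subsequence of length 4: Sofia (Rae #2, Kit #3), then Quito (Rae #8, Kit #4), then Tunis (Rae #10, Kit #7), then Hanoi (Rae #11, Kit #8), and the DP table's final entry dp[12][9] is also 4, so no common subsequence is longer.

4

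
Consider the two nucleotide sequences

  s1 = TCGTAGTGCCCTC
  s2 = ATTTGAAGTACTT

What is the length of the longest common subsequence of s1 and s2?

7

Match T at s1[1]=s2[4]; then G at s1[3]=s2[5]; then A at s1[5]=s2[7]; then G at s1[6]=s2[8]; then T at s1[7]=s2[9]; then C at s1[9]=s2[11]; then T at s1[12]=s2[13] — 7 bases in the same relative order in both. Since dp[13][13] = 7, nothing longer is possible.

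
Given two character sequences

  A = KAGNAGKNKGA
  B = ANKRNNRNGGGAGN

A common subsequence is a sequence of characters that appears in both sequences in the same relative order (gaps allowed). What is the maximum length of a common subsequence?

One common subsequence of length 6: A (A #2, B #1), then N (A #4, B #2), then K (A #7, B #3), then N (A #8, B #8), then G (A #10, B #11), then A (A #11, B #12). dp[11][14] = 6 confirms this is the maximum.

6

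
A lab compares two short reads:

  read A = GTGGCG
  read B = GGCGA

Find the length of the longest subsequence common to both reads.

4

Let dp[i][j] be the LCS length of the first i bases of read A and the first j bases of read B. dp[i][j] = dp[i-1][j-1]+1 when the i-th and j-th bases match, else max(dp[i-1][j], dp[i][j-1]).
    ·  G  G  C  G  A
 ·  0  0  0  0  0  0
 G  0  1  1  1  1  1
 T  0  1  1  1  1  1
 G  0  1  2  2  2  2
 G  0  1  2  2  3  3
 C  0  1  2  3  3  3
 G  0  1  2  3  4  4
dp[6][5] = 4. One LCS (by backtracking along matches): GGCG.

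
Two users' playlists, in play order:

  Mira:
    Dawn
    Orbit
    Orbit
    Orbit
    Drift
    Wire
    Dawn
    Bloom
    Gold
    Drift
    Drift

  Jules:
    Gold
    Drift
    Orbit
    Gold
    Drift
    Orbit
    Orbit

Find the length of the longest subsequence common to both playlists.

3

Pick Orbit (Mira #2, Jules #3), Orbit (Mira #3, Jules #6), Orbit (Mira #4, Jules #7); all 3 songs appear in both, in order. Since dp[11][7] = 3, nothing longer is possible.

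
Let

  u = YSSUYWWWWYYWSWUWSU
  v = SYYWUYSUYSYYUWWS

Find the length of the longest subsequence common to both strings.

Pick Y (u #1, v #6) → S (u #3, v #7) → U (u #4, v #8) → Y (u #5, v #9) → Y (u #10, v #11) → Y (u #11, v #12) → W (u #14, v #14) → W (u #16, v #15) → S (u #17, v #16); all 9 characters appear in both, in order. Since dp[18][16] = 9, nothing longer is possible.

9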